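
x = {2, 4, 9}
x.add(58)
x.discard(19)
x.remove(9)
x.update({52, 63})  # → {2, 4, 52, 58, 63}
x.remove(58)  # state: {2, 4, 52, 63}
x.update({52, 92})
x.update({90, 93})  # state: {2, 4, 52, 63, 90, 92, 93}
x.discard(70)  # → {2, 4, 52, 63, 90, 92, 93}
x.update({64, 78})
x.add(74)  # {2, 4, 52, 63, 64, 74, 78, 90, 92, 93}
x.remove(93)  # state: {2, 4, 52, 63, 64, 74, 78, 90, 92}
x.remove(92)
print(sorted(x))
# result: [2, 4, 52, 63, 64, 74, 78, 90]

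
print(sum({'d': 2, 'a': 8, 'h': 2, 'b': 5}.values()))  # 17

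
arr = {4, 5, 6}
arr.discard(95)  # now {4, 5, 6}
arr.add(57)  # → {4, 5, 6, 57}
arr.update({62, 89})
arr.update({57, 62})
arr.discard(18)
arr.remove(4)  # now {5, 6, 57, 62, 89}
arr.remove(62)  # {5, 6, 57, 89}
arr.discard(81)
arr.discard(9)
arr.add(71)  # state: {5, 6, 57, 71, 89}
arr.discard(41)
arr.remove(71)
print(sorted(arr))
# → [5, 6, 57, 89]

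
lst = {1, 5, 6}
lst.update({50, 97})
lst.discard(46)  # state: {1, 5, 6, 50, 97}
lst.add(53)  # {1, 5, 6, 50, 53, 97}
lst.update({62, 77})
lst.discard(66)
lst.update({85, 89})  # {1, 5, 6, 50, 53, 62, 77, 85, 89, 97}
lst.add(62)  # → {1, 5, 6, 50, 53, 62, 77, 85, 89, 97}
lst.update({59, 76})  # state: {1, 5, 6, 50, 53, 59, 62, 76, 77, 85, 89, 97}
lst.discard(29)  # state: {1, 5, 6, 50, 53, 59, 62, 76, 77, 85, 89, 97}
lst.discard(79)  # {1, 5, 6, 50, 53, 59, 62, 76, 77, 85, 89, 97}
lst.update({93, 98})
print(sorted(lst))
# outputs [1, 5, 6, 50, 53, 59, 62, 76, 77, 85, 89, 93, 97, 98]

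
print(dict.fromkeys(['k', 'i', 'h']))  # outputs {'k': None, 'i': None, 'h': None}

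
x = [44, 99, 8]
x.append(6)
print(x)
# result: [44, 99, 8, 6]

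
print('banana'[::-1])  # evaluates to ananab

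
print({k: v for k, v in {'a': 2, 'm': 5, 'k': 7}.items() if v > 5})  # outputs {'k': 7}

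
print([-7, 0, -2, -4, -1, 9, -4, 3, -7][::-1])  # [-7, 3, -4, 9, -1, -4, -2, 0, -7]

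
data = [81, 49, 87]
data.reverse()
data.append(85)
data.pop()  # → 85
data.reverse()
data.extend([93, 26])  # [81, 49, 87, 93, 26]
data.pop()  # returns 26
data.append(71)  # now [81, 49, 87, 93, 71]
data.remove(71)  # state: [81, 49, 87, 93]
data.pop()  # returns 93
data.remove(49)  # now [81, 87]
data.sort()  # [81, 87]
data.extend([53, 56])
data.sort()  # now [53, 56, 81, 87]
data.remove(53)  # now [56, 81, 87]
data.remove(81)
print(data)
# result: [56, 87]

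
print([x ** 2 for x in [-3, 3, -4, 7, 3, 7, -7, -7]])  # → [9, 9, 16, 49, 9, 49, 49, 49]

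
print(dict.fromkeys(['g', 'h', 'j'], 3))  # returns {'g': 3, 'h': 3, 'j': 3}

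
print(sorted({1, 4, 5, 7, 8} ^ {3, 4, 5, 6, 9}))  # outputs [1, 3, 6, 7, 8, 9]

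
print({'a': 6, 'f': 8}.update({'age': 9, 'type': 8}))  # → None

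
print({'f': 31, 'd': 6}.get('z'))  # None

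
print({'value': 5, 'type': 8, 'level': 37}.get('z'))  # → None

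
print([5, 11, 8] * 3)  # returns [5, 11, 8, 5, 11, 8, 5, 11, 8]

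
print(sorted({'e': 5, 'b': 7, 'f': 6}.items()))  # [('b', 7), ('e', 5), ('f', 6)]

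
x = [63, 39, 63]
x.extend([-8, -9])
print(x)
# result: [63, 39, 63, -8, -9]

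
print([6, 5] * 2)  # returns [6, 5, 6, 5]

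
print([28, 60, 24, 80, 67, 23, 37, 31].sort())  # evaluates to None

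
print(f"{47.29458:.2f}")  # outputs 47.29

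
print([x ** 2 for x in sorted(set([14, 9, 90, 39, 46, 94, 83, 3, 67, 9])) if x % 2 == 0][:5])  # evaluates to [196, 2116, 8100, 8836]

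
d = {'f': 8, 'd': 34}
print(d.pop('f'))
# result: 8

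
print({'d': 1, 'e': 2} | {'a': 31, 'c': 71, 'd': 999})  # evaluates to {'d': 999, 'e': 2, 'a': 31, 'c': 71}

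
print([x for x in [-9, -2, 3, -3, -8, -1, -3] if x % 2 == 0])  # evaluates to [-2, -8]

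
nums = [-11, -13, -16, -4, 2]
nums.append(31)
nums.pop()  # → 31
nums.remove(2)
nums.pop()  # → -4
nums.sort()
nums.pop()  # -11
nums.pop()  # -13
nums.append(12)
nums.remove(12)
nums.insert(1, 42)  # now [-16, 42]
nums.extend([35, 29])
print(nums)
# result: [-16, 42, 35, 29]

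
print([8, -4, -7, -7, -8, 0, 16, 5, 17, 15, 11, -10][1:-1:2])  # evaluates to [-4, -7, 0, 5, 15]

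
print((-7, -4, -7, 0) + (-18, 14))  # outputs (-7, -4, -7, 0, -18, 14)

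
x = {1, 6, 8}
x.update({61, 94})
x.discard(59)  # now {1, 6, 8, 61, 94}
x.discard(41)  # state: {1, 6, 8, 61, 94}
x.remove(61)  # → {1, 6, 8, 94}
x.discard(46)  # {1, 6, 8, 94}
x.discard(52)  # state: {1, 6, 8, 94}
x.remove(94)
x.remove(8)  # {1, 6}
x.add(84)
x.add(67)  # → {1, 6, 67, 84}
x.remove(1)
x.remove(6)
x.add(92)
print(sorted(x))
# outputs [67, 84, 92]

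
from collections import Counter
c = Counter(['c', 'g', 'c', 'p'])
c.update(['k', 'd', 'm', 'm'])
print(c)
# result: Counter({'c': 2, 'm': 2, 'g': 1, 'p': 1, 'k': 1, 'd': 1})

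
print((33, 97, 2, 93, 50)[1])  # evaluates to 97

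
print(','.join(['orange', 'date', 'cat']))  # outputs orange,date,cat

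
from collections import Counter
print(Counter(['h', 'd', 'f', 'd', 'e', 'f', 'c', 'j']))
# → Counter({'d': 2, 'f': 2, 'h': 1, 'e': 1, 'c': 1, 'j': 1})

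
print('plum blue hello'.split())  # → ['plum', 'blue', 'hello']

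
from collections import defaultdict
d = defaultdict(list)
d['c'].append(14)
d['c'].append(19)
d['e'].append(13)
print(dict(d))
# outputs {'c': [14, 19], 'e': [13]}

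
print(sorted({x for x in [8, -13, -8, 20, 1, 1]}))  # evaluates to [-13, -8, 1, 8, 20]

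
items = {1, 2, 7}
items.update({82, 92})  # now {1, 2, 7, 82, 92}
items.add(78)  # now {1, 2, 7, 78, 82, 92}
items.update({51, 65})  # {1, 2, 7, 51, 65, 78, 82, 92}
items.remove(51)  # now {1, 2, 7, 65, 78, 82, 92}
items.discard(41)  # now {1, 2, 7, 65, 78, 82, 92}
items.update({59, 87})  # {1, 2, 7, 59, 65, 78, 82, 87, 92}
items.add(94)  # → {1, 2, 7, 59, 65, 78, 82, 87, 92, 94}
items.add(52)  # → {1, 2, 7, 52, 59, 65, 78, 82, 87, 92, 94}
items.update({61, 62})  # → {1, 2, 7, 52, 59, 61, 62, 65, 78, 82, 87, 92, 94}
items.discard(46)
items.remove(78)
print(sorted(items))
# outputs [1, 2, 7, 52, 59, 61, 62, 65, 82, 87, 92, 94]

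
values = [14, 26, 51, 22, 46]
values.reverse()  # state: [46, 22, 51, 26, 14]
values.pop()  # 14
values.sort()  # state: [22, 26, 46, 51]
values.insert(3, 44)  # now [22, 26, 46, 44, 51]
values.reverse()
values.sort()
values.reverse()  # [51, 46, 44, 26, 22]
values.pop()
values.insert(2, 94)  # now [51, 46, 94, 44, 26]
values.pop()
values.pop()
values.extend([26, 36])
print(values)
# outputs [51, 46, 94, 26, 36]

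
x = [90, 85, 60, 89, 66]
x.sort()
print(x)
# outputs [60, 66, 85, 89, 90]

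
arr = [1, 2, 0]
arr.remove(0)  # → [1, 2]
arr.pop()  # 2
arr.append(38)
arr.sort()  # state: [1, 38]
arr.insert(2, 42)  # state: [1, 38, 42]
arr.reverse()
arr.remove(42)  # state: [38, 1]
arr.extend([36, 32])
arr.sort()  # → [1, 32, 36, 38]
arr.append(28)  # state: [1, 32, 36, 38, 28]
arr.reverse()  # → [28, 38, 36, 32, 1]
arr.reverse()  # [1, 32, 36, 38, 28]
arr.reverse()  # [28, 38, 36, 32, 1]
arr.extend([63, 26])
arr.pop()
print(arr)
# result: [28, 38, 36, 32, 1, 63]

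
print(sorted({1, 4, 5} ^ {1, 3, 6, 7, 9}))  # [3, 4, 5, 6, 7, 9]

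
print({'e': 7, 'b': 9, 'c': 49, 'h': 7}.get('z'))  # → None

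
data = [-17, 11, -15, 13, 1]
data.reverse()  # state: [1, 13, -15, 11, -17]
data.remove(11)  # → [1, 13, -15, -17]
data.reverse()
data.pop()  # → 1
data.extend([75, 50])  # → [-17, -15, 13, 75, 50]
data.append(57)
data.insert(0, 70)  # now [70, -17, -15, 13, 75, 50, 57]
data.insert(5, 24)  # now [70, -17, -15, 13, 75, 24, 50, 57]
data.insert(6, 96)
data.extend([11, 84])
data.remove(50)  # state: [70, -17, -15, 13, 75, 24, 96, 57, 11, 84]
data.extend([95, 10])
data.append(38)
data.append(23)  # [70, -17, -15, 13, 75, 24, 96, 57, 11, 84, 95, 10, 38, 23]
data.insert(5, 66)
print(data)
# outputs [70, -17, -15, 13, 75, 66, 24, 96, 57, 11, 84, 95, 10, 38, 23]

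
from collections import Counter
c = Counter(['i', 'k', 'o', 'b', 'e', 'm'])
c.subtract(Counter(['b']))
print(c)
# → Counter({'i': 1, 'k': 1, 'o': 1, 'e': 1, 'm': 1, 'b': 0})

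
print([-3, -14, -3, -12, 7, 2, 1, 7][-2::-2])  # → [1, 7, -3, -3]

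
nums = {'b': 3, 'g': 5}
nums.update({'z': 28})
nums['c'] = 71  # {'b': 3, 'g': 5, 'z': 28, 'c': 71}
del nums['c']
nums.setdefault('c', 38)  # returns 38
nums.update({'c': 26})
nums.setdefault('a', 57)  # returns 57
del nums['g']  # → {'b': 3, 'z': 28, 'c': 26, 'a': 57}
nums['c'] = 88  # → {'b': 3, 'z': 28, 'c': 88, 'a': 57}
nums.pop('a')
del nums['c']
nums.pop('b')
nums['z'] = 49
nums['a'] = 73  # {'z': 49, 'a': 73}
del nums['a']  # {'z': 49}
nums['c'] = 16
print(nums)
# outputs {'z': 49, 'c': 16}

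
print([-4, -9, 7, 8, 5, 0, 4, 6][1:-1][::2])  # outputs [-9, 8, 0]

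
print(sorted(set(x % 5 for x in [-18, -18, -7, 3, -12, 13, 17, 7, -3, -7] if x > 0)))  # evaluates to [2, 3]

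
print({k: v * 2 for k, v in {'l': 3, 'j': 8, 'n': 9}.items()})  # {'l': 6, 'j': 16, 'n': 18}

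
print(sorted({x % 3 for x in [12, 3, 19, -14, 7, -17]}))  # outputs [0, 1]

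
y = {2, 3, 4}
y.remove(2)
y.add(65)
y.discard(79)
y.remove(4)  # {3, 65}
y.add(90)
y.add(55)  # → {3, 55, 65, 90}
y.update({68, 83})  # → {3, 55, 65, 68, 83, 90}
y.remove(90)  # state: {3, 55, 65, 68, 83}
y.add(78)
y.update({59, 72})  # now {3, 55, 59, 65, 68, 72, 78, 83}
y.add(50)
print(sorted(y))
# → [3, 50, 55, 59, 65, 68, 72, 78, 83]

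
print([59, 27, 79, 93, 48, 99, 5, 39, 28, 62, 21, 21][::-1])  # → [21, 21, 62, 28, 39, 5, 99, 48, 93, 79, 27, 59]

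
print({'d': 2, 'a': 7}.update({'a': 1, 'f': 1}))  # None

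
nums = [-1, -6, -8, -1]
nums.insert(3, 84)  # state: [-1, -6, -8, 84, -1]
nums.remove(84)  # [-1, -6, -8, -1]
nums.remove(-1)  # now [-6, -8, -1]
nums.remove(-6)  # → [-8, -1]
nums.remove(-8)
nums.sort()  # [-1]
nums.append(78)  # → [-1, 78]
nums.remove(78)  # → [-1]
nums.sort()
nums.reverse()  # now [-1]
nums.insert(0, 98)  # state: [98, -1]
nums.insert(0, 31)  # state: [31, 98, -1]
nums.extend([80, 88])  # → [31, 98, -1, 80, 88]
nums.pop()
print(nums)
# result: [31, 98, -1, 80]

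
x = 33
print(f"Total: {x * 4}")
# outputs Total: 132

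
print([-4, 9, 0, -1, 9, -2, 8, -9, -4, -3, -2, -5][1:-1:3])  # [9, 9, -9, -2]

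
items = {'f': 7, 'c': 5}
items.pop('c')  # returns 5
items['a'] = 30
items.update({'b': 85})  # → {'f': 7, 'a': 30, 'b': 85}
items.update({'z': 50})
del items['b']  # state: {'f': 7, 'a': 30, 'z': 50}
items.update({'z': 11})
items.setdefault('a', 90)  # 30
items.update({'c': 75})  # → {'f': 7, 'a': 30, 'z': 11, 'c': 75}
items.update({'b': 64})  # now {'f': 7, 'a': 30, 'z': 11, 'c': 75, 'b': 64}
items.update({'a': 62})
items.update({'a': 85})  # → {'f': 7, 'a': 85, 'z': 11, 'c': 75, 'b': 64}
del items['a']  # {'f': 7, 'z': 11, 'c': 75, 'b': 64}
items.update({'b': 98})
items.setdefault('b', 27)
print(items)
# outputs {'f': 7, 'z': 11, 'c': 75, 'b': 98}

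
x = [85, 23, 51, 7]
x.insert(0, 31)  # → [31, 85, 23, 51, 7]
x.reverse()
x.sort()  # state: [7, 23, 31, 51, 85]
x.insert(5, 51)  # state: [7, 23, 31, 51, 85, 51]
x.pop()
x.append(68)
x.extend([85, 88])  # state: [7, 23, 31, 51, 85, 68, 85, 88]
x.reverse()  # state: [88, 85, 68, 85, 51, 31, 23, 7]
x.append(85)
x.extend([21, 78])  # [88, 85, 68, 85, 51, 31, 23, 7, 85, 21, 78]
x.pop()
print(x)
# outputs [88, 85, 68, 85, 51, 31, 23, 7, 85, 21]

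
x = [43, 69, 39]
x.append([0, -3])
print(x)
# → [43, 69, 39, [0, -3]]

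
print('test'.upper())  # TEST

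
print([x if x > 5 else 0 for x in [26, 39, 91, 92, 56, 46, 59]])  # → [26, 39, 91, 92, 56, 46, 59]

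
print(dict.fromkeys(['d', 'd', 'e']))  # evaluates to {'d': None, 'e': None}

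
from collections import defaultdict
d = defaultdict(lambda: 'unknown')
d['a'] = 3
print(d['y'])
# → unknown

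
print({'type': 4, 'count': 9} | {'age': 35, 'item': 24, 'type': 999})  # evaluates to {'type': 999, 'count': 9, 'age': 35, 'item': 24}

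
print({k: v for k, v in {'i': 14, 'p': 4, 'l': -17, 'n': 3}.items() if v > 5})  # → {'i': 14}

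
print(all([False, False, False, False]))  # False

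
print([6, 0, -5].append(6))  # None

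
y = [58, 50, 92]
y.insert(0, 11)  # [11, 58, 50, 92]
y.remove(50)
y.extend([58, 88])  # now [11, 58, 92, 58, 88]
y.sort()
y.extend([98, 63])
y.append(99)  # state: [11, 58, 58, 88, 92, 98, 63, 99]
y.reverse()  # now [99, 63, 98, 92, 88, 58, 58, 11]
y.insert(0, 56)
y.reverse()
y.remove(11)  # [58, 58, 88, 92, 98, 63, 99, 56]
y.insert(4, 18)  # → [58, 58, 88, 92, 18, 98, 63, 99, 56]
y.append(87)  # [58, 58, 88, 92, 18, 98, 63, 99, 56, 87]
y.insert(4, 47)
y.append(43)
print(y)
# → [58, 58, 88, 92, 47, 18, 98, 63, 99, 56, 87, 43]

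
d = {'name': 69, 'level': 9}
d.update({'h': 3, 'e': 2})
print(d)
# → {'name': 69, 'level': 9, 'h': 3, 'e': 2}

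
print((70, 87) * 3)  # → (70, 87, 70, 87, 70, 87)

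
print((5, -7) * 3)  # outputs (5, -7, 5, -7, 5, -7)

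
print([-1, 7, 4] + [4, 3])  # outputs [-1, 7, 4, 4, 3]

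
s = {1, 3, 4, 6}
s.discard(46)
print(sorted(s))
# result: [1, 3, 4, 6]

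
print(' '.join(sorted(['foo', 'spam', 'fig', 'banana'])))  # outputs banana fig foo spam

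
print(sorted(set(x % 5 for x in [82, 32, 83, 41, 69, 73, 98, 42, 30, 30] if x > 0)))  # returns [0, 1, 2, 3, 4]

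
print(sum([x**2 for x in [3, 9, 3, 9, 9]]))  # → 261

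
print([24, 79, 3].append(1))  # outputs None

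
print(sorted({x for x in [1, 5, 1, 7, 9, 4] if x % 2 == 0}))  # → [4]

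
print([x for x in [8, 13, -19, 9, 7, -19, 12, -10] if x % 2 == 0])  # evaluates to [8, 12, -10]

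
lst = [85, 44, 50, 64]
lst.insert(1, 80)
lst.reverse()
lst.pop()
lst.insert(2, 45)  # [64, 50, 45, 44, 80]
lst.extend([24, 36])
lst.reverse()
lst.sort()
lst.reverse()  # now [80, 64, 50, 45, 44, 36, 24]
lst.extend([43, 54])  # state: [80, 64, 50, 45, 44, 36, 24, 43, 54]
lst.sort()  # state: [24, 36, 43, 44, 45, 50, 54, 64, 80]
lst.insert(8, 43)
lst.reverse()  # [80, 43, 64, 54, 50, 45, 44, 43, 36, 24]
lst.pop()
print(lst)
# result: [80, 43, 64, 54, 50, 45, 44, 43, 36]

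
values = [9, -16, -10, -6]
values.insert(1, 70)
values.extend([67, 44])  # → [9, 70, -16, -10, -6, 67, 44]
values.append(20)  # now [9, 70, -16, -10, -6, 67, 44, 20]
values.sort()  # [-16, -10, -6, 9, 20, 44, 67, 70]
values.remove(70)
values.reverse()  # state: [67, 44, 20, 9, -6, -10, -16]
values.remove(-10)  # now [67, 44, 20, 9, -6, -16]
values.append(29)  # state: [67, 44, 20, 9, -6, -16, 29]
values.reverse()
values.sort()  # [-16, -6, 9, 20, 29, 44, 67]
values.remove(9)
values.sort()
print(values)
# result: [-16, -6, 20, 29, 44, 67]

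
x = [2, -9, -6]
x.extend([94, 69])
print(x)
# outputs [2, -9, -6, 94, 69]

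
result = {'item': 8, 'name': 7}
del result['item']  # {'name': 7}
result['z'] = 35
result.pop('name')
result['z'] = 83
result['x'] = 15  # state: {'z': 83, 'x': 15}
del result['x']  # {'z': 83}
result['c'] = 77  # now {'z': 83, 'c': 77}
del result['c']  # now {'z': 83}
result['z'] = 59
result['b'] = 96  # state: {'z': 59, 'b': 96}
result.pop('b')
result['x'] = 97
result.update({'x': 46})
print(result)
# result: {'z': 59, 'x': 46}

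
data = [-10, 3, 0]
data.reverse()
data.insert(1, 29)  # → [0, 29, 3, -10]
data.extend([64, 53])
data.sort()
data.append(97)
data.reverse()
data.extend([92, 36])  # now [97, 64, 53, 29, 3, 0, -10, 92, 36]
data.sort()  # [-10, 0, 3, 29, 36, 53, 64, 92, 97]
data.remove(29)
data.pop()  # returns 97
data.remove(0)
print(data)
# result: [-10, 3, 36, 53, 64, 92]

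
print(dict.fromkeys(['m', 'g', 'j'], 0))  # {'m': 0, 'g': 0, 'j': 0}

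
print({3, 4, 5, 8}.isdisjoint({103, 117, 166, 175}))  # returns True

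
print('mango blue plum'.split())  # ['mango', 'blue', 'plum']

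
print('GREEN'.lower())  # green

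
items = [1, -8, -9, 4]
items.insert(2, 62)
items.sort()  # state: [-9, -8, 1, 4, 62]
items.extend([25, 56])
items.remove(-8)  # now [-9, 1, 4, 62, 25, 56]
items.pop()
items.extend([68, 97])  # [-9, 1, 4, 62, 25, 68, 97]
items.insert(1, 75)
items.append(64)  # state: [-9, 75, 1, 4, 62, 25, 68, 97, 64]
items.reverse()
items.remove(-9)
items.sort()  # [1, 4, 25, 62, 64, 68, 75, 97]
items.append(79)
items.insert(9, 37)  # [1, 4, 25, 62, 64, 68, 75, 97, 79, 37]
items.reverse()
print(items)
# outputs [37, 79, 97, 75, 68, 64, 62, 25, 4, 1]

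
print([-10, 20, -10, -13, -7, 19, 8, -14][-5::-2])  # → [-13, 20]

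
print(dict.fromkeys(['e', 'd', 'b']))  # {'e': None, 'd': None, 'b': None}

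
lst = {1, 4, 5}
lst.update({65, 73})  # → {1, 4, 5, 65, 73}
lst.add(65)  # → {1, 4, 5, 65, 73}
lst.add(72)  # {1, 4, 5, 65, 72, 73}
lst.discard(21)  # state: {1, 4, 5, 65, 72, 73}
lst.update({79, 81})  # {1, 4, 5, 65, 72, 73, 79, 81}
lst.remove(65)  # {1, 4, 5, 72, 73, 79, 81}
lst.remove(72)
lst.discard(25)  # {1, 4, 5, 73, 79, 81}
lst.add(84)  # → {1, 4, 5, 73, 79, 81, 84}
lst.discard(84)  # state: {1, 4, 5, 73, 79, 81}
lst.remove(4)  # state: {1, 5, 73, 79, 81}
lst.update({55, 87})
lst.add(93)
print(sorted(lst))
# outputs [1, 5, 55, 73, 79, 81, 87, 93]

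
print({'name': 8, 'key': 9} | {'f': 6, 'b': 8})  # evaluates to {'name': 8, 'key': 9, 'f': 6, 'b': 8}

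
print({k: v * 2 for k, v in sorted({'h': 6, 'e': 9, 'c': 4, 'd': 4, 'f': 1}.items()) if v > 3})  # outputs {'c': 8, 'd': 8, 'e': 18, 'h': 12}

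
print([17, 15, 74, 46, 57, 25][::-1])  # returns [25, 57, 46, 74, 15, 17]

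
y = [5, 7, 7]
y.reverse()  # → [7, 7, 5]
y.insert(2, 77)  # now [7, 7, 77, 5]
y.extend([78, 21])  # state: [7, 7, 77, 5, 78, 21]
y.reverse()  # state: [21, 78, 5, 77, 7, 7]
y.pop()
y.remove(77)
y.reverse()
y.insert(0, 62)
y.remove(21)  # [62, 7, 5, 78]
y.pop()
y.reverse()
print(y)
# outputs [5, 7, 62]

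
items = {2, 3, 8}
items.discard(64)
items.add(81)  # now {2, 3, 8, 81}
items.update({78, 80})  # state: {2, 3, 8, 78, 80, 81}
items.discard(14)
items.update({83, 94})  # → {2, 3, 8, 78, 80, 81, 83, 94}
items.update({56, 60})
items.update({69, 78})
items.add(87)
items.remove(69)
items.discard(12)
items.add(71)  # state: {2, 3, 8, 56, 60, 71, 78, 80, 81, 83, 87, 94}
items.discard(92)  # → {2, 3, 8, 56, 60, 71, 78, 80, 81, 83, 87, 94}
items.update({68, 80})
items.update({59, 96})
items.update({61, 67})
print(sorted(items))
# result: [2, 3, 8, 56, 59, 60, 61, 67, 68, 71, 78, 80, 81, 83, 87, 94, 96]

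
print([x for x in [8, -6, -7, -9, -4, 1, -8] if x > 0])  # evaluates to [8, 1]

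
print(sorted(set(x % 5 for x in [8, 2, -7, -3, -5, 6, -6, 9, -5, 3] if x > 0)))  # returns [1, 2, 3, 4]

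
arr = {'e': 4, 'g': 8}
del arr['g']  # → {'e': 4}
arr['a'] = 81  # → {'e': 4, 'a': 81}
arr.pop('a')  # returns 81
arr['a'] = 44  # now {'e': 4, 'a': 44}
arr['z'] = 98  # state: {'e': 4, 'a': 44, 'z': 98}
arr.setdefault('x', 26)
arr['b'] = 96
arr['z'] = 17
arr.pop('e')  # 4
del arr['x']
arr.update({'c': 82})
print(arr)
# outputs {'a': 44, 'z': 17, 'b': 96, 'c': 82}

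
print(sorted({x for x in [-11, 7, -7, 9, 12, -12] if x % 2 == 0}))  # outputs [-12, 12]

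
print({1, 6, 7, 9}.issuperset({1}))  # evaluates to True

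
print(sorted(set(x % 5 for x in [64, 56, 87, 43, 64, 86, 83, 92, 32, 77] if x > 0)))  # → [1, 2, 3, 4]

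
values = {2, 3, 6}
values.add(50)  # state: {2, 3, 6, 50}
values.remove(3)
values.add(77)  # {2, 6, 50, 77}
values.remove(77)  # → {2, 6, 50}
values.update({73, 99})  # {2, 6, 50, 73, 99}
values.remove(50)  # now {2, 6, 73, 99}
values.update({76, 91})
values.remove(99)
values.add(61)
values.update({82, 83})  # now {2, 6, 61, 73, 76, 82, 83, 91}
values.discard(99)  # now {2, 6, 61, 73, 76, 82, 83, 91}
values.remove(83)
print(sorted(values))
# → [2, 6, 61, 73, 76, 82, 91]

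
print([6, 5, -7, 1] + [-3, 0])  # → [6, 5, -7, 1, -3, 0]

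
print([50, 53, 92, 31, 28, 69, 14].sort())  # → None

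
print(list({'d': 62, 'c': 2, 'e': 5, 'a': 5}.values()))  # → [62, 2, 5, 5]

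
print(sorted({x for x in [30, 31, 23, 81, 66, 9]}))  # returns [9, 23, 30, 31, 66, 81]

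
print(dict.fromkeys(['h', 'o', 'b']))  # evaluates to {'h': None, 'o': None, 'b': None}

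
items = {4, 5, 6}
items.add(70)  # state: {4, 5, 6, 70}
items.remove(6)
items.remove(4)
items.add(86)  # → {5, 70, 86}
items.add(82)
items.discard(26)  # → {5, 70, 82, 86}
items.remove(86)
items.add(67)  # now {5, 67, 70, 82}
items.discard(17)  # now {5, 67, 70, 82}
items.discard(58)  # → {5, 67, 70, 82}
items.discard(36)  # {5, 67, 70, 82}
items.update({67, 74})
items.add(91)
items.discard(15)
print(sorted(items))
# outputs [5, 67, 70, 74, 82, 91]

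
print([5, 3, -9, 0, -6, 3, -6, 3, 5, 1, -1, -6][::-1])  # [-6, -1, 1, 5, 3, -6, 3, -6, 0, -9, 3, 5]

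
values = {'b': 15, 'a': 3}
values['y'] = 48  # {'b': 15, 'a': 3, 'y': 48}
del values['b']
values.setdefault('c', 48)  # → 48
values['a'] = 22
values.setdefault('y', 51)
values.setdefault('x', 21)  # 21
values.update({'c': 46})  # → {'a': 22, 'y': 48, 'c': 46, 'x': 21}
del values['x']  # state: {'a': 22, 'y': 48, 'c': 46}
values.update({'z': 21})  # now {'a': 22, 'y': 48, 'c': 46, 'z': 21}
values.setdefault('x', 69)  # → 69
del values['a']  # {'y': 48, 'c': 46, 'z': 21, 'x': 69}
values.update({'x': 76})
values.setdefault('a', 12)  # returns 12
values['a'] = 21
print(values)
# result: {'y': 48, 'c': 46, 'z': 21, 'x': 76, 'a': 21}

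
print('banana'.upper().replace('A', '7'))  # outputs B7N7N7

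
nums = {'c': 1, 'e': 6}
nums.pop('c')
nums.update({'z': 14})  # {'e': 6, 'z': 14}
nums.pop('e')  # 6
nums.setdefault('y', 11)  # 11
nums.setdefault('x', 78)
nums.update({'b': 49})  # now {'z': 14, 'y': 11, 'x': 78, 'b': 49}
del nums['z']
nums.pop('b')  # 49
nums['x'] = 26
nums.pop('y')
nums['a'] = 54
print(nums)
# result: {'x': 26, 'a': 54}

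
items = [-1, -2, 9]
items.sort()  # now [-2, -1, 9]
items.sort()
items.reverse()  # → [9, -1, -2]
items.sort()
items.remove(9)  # [-2, -1]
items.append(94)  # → [-2, -1, 94]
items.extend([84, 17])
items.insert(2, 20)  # [-2, -1, 20, 94, 84, 17]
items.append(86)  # [-2, -1, 20, 94, 84, 17, 86]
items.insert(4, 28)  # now [-2, -1, 20, 94, 28, 84, 17, 86]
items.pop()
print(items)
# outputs [-2, -1, 20, 94, 28, 84, 17]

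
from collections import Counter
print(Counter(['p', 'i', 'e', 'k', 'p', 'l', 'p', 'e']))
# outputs Counter({'p': 3, 'e': 2, 'i': 1, 'k': 1, 'l': 1})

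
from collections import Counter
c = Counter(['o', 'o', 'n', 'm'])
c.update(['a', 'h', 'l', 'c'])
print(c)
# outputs Counter({'o': 2, 'n': 1, 'm': 1, 'a': 1, 'h': 1, 'l': 1, 'c': 1})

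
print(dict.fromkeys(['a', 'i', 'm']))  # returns {'a': None, 'i': None, 'm': None}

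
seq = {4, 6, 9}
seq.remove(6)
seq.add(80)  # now {4, 9, 80}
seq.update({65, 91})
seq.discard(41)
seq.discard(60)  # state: {4, 9, 65, 80, 91}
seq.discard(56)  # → {4, 9, 65, 80, 91}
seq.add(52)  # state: {4, 9, 52, 65, 80, 91}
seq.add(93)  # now {4, 9, 52, 65, 80, 91, 93}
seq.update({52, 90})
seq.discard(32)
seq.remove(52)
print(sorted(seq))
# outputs [4, 9, 65, 80, 90, 91, 93]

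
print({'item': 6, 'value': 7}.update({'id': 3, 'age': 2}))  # None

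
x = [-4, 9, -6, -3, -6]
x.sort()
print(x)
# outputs [-6, -6, -4, -3, 9]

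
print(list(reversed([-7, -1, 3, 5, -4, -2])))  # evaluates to [-2, -4, 5, 3, -1, -7]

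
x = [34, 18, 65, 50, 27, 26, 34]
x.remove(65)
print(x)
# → [34, 18, 50, 27, 26, 34]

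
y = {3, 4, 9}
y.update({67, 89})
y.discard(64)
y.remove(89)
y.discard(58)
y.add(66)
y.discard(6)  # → {3, 4, 9, 66, 67}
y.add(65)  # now {3, 4, 9, 65, 66, 67}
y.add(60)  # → {3, 4, 9, 60, 65, 66, 67}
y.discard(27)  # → {3, 4, 9, 60, 65, 66, 67}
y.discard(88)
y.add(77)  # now {3, 4, 9, 60, 65, 66, 67, 77}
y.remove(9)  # {3, 4, 60, 65, 66, 67, 77}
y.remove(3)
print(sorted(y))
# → [4, 60, 65, 66, 67, 77]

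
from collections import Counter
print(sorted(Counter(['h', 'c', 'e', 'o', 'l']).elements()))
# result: ['c', 'e', 'h', 'l', 'o']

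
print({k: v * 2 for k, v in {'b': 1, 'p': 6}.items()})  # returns {'b': 2, 'p': 12}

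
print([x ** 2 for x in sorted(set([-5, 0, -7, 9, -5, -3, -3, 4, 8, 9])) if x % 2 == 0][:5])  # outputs [0, 16, 64]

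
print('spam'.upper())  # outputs SPAM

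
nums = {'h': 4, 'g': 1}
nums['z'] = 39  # {'h': 4, 'g': 1, 'z': 39}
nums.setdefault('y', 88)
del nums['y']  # {'h': 4, 'g': 1, 'z': 39}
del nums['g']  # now {'h': 4, 'z': 39}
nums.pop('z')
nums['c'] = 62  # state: {'h': 4, 'c': 62}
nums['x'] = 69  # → {'h': 4, 'c': 62, 'x': 69}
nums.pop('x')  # 69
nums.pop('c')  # 62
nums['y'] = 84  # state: {'h': 4, 'y': 84}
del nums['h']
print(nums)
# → {'y': 84}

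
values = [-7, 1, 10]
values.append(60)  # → [-7, 1, 10, 60]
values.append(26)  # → [-7, 1, 10, 60, 26]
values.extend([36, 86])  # [-7, 1, 10, 60, 26, 36, 86]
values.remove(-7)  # [1, 10, 60, 26, 36, 86]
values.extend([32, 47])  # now [1, 10, 60, 26, 36, 86, 32, 47]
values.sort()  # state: [1, 10, 26, 32, 36, 47, 60, 86]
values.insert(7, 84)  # [1, 10, 26, 32, 36, 47, 60, 84, 86]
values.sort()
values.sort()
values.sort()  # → [1, 10, 26, 32, 36, 47, 60, 84, 86]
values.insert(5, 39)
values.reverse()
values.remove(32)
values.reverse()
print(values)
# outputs [1, 10, 26, 36, 39, 47, 60, 84, 86]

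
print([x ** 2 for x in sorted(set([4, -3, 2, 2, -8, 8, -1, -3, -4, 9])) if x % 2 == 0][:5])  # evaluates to [64, 16, 4, 16, 64]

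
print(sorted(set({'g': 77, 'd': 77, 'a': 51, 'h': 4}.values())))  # [4, 51, 77]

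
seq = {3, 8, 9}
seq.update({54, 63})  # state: {3, 8, 9, 54, 63}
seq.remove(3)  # {8, 9, 54, 63}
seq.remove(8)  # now {9, 54, 63}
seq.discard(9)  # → {54, 63}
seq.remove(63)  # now {54}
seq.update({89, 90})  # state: {54, 89, 90}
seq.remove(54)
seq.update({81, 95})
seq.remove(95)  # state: {81, 89, 90}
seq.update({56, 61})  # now {56, 61, 81, 89, 90}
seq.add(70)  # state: {56, 61, 70, 81, 89, 90}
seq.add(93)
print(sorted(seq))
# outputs [56, 61, 70, 81, 89, 90, 93]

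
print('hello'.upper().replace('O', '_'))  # HELL_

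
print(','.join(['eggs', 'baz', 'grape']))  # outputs eggs,baz,grape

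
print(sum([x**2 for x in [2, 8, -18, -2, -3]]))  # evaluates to 405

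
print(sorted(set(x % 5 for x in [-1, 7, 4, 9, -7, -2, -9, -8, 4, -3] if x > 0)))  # [2, 4]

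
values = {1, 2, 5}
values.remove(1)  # {2, 5}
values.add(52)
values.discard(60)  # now {2, 5, 52}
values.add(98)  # {2, 5, 52, 98}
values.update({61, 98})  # {2, 5, 52, 61, 98}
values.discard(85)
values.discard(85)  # {2, 5, 52, 61, 98}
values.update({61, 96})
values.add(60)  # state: {2, 5, 52, 60, 61, 96, 98}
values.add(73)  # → {2, 5, 52, 60, 61, 73, 96, 98}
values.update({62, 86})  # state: {2, 5, 52, 60, 61, 62, 73, 86, 96, 98}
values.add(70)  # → {2, 5, 52, 60, 61, 62, 70, 73, 86, 96, 98}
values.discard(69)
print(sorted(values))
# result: [2, 5, 52, 60, 61, 62, 70, 73, 86, 96, 98]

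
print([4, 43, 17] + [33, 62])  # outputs [4, 43, 17, 33, 62]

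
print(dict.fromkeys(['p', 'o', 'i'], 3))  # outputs {'p': 3, 'o': 3, 'i': 3}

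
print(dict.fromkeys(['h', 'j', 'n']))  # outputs {'h': None, 'j': None, 'n': None}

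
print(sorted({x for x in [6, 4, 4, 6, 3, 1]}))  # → [1, 3, 4, 6]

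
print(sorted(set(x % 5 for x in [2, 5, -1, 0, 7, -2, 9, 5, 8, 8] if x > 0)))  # [0, 2, 3, 4]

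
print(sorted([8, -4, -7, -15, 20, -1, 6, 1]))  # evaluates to [-15, -7, -4, -1, 1, 6, 8, 20]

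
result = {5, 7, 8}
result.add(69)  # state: {5, 7, 8, 69}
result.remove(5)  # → {7, 8, 69}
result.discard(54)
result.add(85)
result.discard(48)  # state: {7, 8, 69, 85}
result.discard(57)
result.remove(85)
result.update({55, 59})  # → {7, 8, 55, 59, 69}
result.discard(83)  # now {7, 8, 55, 59, 69}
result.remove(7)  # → {8, 55, 59, 69}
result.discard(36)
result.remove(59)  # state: {8, 55, 69}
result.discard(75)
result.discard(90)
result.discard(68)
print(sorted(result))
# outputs [8, 55, 69]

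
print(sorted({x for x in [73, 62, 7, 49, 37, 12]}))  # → [7, 12, 37, 49, 62, 73]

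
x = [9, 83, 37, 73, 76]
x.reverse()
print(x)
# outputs [76, 73, 37, 83, 9]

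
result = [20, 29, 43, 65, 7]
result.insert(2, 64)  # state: [20, 29, 64, 43, 65, 7]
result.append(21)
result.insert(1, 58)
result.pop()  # 21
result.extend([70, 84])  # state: [20, 58, 29, 64, 43, 65, 7, 70, 84]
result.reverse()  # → [84, 70, 7, 65, 43, 64, 29, 58, 20]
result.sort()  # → [7, 20, 29, 43, 58, 64, 65, 70, 84]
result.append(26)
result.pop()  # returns 26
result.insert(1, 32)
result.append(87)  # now [7, 32, 20, 29, 43, 58, 64, 65, 70, 84, 87]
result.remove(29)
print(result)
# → [7, 32, 20, 43, 58, 64, 65, 70, 84, 87]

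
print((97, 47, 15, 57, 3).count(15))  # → 1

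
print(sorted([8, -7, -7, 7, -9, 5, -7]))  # [-9, -7, -7, -7, 5, 7, 8]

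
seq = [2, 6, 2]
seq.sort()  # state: [2, 2, 6]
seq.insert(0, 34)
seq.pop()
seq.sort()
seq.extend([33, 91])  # [2, 2, 34, 33, 91]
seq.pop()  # 91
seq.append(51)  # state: [2, 2, 34, 33, 51]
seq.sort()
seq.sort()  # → [2, 2, 33, 34, 51]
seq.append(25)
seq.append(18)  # [2, 2, 33, 34, 51, 25, 18]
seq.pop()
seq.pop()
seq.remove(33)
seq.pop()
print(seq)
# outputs [2, 2, 34]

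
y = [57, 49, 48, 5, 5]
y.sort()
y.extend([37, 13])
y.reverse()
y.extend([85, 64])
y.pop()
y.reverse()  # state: [85, 5, 5, 48, 49, 57, 37, 13]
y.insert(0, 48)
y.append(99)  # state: [48, 85, 5, 5, 48, 49, 57, 37, 13, 99]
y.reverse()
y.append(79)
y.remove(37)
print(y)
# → [99, 13, 57, 49, 48, 5, 5, 85, 48, 79]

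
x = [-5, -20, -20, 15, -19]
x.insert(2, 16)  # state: [-5, -20, 16, -20, 15, -19]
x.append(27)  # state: [-5, -20, 16, -20, 15, -19, 27]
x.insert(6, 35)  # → [-5, -20, 16, -20, 15, -19, 35, 27]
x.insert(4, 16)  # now [-5, -20, 16, -20, 16, 15, -19, 35, 27]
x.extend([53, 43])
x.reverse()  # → [43, 53, 27, 35, -19, 15, 16, -20, 16, -20, -5]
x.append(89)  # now [43, 53, 27, 35, -19, 15, 16, -20, 16, -20, -5, 89]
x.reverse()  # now [89, -5, -20, 16, -20, 16, 15, -19, 35, 27, 53, 43]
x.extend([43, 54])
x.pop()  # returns 54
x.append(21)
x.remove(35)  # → [89, -5, -20, 16, -20, 16, 15, -19, 27, 53, 43, 43, 21]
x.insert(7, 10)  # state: [89, -5, -20, 16, -20, 16, 15, 10, -19, 27, 53, 43, 43, 21]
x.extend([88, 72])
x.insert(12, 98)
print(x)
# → [89, -5, -20, 16, -20, 16, 15, 10, -19, 27, 53, 43, 98, 43, 21, 88, 72]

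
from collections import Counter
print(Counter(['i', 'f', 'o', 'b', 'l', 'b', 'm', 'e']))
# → Counter({'b': 2, 'i': 1, 'f': 1, 'o': 1, 'l': 1, 'm': 1, 'e': 1})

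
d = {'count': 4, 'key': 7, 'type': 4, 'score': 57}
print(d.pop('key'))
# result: 7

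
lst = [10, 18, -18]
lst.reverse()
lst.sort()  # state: [-18, 10, 18]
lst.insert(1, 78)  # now [-18, 78, 10, 18]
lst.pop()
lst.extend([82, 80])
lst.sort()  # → [-18, 10, 78, 80, 82]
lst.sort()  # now [-18, 10, 78, 80, 82]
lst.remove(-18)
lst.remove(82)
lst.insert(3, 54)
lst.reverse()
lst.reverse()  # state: [10, 78, 80, 54]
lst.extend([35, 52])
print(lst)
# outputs [10, 78, 80, 54, 35, 52]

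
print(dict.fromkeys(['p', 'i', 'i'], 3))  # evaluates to {'p': 3, 'i': 3}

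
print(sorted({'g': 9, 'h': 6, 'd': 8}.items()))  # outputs [('d', 8), ('g', 9), ('h', 6)]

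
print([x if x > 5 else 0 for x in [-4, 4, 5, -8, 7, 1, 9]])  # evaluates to [0, 0, 0, 0, 7, 0, 9]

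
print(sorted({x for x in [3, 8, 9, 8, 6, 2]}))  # [2, 3, 6, 8, 9]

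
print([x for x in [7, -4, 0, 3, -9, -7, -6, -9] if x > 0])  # [7, 3]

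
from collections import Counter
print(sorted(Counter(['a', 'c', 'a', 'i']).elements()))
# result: ['a', 'a', 'c', 'i']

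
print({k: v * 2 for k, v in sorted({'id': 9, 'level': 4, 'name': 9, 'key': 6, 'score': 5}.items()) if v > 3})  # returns {'id': 18, 'key': 12, 'level': 8, 'name': 18, 'score': 10}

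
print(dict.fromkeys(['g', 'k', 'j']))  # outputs {'g': None, 'k': None, 'j': None}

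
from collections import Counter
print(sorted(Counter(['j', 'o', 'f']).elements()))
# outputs ['f', 'j', 'o']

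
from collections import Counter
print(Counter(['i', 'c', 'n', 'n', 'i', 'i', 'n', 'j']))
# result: Counter({'i': 3, 'n': 3, 'c': 1, 'j': 1})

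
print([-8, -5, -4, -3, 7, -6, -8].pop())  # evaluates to -8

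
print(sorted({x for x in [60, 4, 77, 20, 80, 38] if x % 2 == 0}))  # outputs [4, 20, 38, 60, 80]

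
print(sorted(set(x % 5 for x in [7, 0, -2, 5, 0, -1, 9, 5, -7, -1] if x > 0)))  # [0, 2, 4]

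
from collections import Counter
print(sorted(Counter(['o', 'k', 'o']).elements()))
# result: ['k', 'o', 'o']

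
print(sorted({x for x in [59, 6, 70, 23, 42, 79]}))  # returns [6, 23, 42, 59, 70, 79]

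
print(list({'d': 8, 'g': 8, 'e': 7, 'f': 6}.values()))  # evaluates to [8, 8, 7, 6]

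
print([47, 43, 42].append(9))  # None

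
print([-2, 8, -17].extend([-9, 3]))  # None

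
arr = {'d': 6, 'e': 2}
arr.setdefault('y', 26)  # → 26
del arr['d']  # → {'e': 2, 'y': 26}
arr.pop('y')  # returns 26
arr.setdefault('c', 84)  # 84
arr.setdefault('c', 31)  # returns 84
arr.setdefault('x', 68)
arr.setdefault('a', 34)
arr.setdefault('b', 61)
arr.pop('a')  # 34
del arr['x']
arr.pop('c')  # 84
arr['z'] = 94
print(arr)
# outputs {'e': 2, 'b': 61, 'z': 94}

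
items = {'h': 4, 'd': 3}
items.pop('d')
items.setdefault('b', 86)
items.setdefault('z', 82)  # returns 82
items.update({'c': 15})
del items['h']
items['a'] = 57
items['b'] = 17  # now {'b': 17, 'z': 82, 'c': 15, 'a': 57}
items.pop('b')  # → 17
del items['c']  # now {'z': 82, 'a': 57}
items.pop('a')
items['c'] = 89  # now {'z': 82, 'c': 89}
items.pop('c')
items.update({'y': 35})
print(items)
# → {'z': 82, 'y': 35}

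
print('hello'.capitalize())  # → Hello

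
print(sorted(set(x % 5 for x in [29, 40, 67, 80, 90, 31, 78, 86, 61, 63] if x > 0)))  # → [0, 1, 2, 3, 4]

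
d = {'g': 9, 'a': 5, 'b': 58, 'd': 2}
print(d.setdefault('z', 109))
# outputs 109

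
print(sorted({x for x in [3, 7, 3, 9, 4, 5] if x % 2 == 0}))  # [4]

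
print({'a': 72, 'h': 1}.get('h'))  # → 1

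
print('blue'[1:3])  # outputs lu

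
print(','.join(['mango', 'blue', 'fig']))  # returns mango,blue,fig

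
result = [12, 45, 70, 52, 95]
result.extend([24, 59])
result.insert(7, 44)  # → [12, 45, 70, 52, 95, 24, 59, 44]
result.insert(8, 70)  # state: [12, 45, 70, 52, 95, 24, 59, 44, 70]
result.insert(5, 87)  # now [12, 45, 70, 52, 95, 87, 24, 59, 44, 70]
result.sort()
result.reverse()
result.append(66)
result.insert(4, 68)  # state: [95, 87, 70, 70, 68, 59, 52, 45, 44, 24, 12, 66]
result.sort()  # [12, 24, 44, 45, 52, 59, 66, 68, 70, 70, 87, 95]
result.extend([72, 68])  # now [12, 24, 44, 45, 52, 59, 66, 68, 70, 70, 87, 95, 72, 68]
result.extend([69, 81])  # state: [12, 24, 44, 45, 52, 59, 66, 68, 70, 70, 87, 95, 72, 68, 69, 81]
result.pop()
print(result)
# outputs [12, 24, 44, 45, 52, 59, 66, 68, 70, 70, 87, 95, 72, 68, 69]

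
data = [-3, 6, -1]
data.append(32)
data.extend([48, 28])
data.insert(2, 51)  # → [-3, 6, 51, -1, 32, 48, 28]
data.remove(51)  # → [-3, 6, -1, 32, 48, 28]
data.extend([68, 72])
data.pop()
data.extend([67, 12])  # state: [-3, 6, -1, 32, 48, 28, 68, 67, 12]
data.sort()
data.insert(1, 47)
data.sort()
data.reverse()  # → [68, 67, 48, 47, 32, 28, 12, 6, -1, -3]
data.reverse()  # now [-3, -1, 6, 12, 28, 32, 47, 48, 67, 68]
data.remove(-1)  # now [-3, 6, 12, 28, 32, 47, 48, 67, 68]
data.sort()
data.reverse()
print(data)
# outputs [68, 67, 48, 47, 32, 28, 12, 6, -3]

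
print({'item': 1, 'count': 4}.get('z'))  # None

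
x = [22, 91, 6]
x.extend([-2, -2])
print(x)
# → [22, 91, 6, -2, -2]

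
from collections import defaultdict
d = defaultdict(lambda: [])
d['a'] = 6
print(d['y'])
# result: []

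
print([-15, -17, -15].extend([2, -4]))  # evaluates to None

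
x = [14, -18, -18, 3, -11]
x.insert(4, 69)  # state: [14, -18, -18, 3, 69, -11]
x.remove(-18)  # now [14, -18, 3, 69, -11]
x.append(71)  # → [14, -18, 3, 69, -11, 71]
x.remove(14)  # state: [-18, 3, 69, -11, 71]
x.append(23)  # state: [-18, 3, 69, -11, 71, 23]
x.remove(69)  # [-18, 3, -11, 71, 23]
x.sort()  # [-18, -11, 3, 23, 71]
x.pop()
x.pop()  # 23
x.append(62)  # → [-18, -11, 3, 62]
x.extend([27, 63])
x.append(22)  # [-18, -11, 3, 62, 27, 63, 22]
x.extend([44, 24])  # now [-18, -11, 3, 62, 27, 63, 22, 44, 24]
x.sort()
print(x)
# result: [-18, -11, 3, 22, 24, 27, 44, 62, 63]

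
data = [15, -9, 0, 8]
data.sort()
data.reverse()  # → [15, 8, 0, -9]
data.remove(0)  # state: [15, 8, -9]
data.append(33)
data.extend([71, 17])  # [15, 8, -9, 33, 71, 17]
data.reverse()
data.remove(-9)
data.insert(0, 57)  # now [57, 17, 71, 33, 8, 15]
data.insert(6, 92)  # [57, 17, 71, 33, 8, 15, 92]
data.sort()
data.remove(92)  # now [8, 15, 17, 33, 57, 71]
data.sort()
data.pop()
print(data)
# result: [8, 15, 17, 33, 57]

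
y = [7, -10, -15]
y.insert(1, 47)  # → [7, 47, -10, -15]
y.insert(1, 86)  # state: [7, 86, 47, -10, -15]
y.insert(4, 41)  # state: [7, 86, 47, -10, 41, -15]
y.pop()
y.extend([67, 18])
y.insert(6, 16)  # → [7, 86, 47, -10, 41, 67, 16, 18]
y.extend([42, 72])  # [7, 86, 47, -10, 41, 67, 16, 18, 42, 72]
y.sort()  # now [-10, 7, 16, 18, 41, 42, 47, 67, 72, 86]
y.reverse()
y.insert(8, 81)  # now [86, 72, 67, 47, 42, 41, 18, 16, 81, 7, -10]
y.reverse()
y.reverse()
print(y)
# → [86, 72, 67, 47, 42, 41, 18, 16, 81, 7, -10]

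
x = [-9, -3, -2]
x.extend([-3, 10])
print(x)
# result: [-9, -3, -2, -3, 10]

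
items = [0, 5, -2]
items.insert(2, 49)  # [0, 5, 49, -2]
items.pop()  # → -2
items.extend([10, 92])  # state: [0, 5, 49, 10, 92]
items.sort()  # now [0, 5, 10, 49, 92]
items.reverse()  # [92, 49, 10, 5, 0]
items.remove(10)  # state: [92, 49, 5, 0]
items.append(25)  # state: [92, 49, 5, 0, 25]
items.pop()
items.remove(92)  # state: [49, 5, 0]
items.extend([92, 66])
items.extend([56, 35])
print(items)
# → [49, 5, 0, 92, 66, 56, 35]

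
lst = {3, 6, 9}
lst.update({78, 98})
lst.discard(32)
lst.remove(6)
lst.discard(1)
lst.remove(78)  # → {3, 9, 98}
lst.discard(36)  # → {3, 9, 98}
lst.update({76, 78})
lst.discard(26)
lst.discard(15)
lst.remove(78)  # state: {3, 9, 76, 98}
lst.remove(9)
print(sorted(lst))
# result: [3, 76, 98]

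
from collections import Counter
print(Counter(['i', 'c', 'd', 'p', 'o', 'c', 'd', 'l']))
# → Counter({'c': 2, 'd': 2, 'i': 1, 'p': 1, 'o': 1, 'l': 1})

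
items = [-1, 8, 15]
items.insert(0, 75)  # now [75, -1, 8, 15]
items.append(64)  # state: [75, -1, 8, 15, 64]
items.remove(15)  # [75, -1, 8, 64]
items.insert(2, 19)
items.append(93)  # [75, -1, 19, 8, 64, 93]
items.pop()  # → 93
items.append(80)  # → [75, -1, 19, 8, 64, 80]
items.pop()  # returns 80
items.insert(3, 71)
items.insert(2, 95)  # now [75, -1, 95, 19, 71, 8, 64]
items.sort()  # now [-1, 8, 19, 64, 71, 75, 95]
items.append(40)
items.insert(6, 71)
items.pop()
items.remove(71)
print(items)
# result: [-1, 8, 19, 64, 75, 71, 95]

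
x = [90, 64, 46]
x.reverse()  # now [46, 64, 90]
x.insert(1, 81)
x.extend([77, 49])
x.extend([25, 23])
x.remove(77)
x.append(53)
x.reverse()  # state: [53, 23, 25, 49, 90, 64, 81, 46]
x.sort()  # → [23, 25, 46, 49, 53, 64, 81, 90]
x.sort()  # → [23, 25, 46, 49, 53, 64, 81, 90]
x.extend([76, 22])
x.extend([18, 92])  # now [23, 25, 46, 49, 53, 64, 81, 90, 76, 22, 18, 92]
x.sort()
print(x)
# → [18, 22, 23, 25, 46, 49, 53, 64, 76, 81, 90, 92]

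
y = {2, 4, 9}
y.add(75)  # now {2, 4, 9, 75}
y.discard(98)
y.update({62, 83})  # {2, 4, 9, 62, 75, 83}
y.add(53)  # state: {2, 4, 9, 53, 62, 75, 83}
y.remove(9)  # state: {2, 4, 53, 62, 75, 83}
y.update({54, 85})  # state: {2, 4, 53, 54, 62, 75, 83, 85}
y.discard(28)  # {2, 4, 53, 54, 62, 75, 83, 85}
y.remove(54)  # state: {2, 4, 53, 62, 75, 83, 85}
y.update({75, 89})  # {2, 4, 53, 62, 75, 83, 85, 89}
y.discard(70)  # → {2, 4, 53, 62, 75, 83, 85, 89}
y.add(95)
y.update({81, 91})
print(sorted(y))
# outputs [2, 4, 53, 62, 75, 81, 83, 85, 89, 91, 95]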